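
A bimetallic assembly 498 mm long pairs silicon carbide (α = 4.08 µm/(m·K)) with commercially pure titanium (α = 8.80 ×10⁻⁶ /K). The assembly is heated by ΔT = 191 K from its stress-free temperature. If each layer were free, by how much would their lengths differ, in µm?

449 µm

Δα = |4.08 − 8.80|×10⁻⁶/K = 4.72×10⁻⁶/K.
ΔL_mismatch = Δα·L·ΔT = 4.72×10⁻⁶ × 498.0 mm × 191.0 K = 449 µm.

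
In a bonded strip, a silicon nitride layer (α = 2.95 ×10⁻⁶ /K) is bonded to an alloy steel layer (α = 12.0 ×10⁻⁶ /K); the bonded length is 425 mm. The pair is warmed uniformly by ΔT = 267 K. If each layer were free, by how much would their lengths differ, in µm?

Δα = |2.95 − 12.0|×10⁻⁶/K = 9.05×10⁻⁶/K.
ΔL_mismatch = Δα·L·ΔT = 9.05×10⁻⁶ × 425.0 mm × 267.0 K = 1030 µm.

1030 µm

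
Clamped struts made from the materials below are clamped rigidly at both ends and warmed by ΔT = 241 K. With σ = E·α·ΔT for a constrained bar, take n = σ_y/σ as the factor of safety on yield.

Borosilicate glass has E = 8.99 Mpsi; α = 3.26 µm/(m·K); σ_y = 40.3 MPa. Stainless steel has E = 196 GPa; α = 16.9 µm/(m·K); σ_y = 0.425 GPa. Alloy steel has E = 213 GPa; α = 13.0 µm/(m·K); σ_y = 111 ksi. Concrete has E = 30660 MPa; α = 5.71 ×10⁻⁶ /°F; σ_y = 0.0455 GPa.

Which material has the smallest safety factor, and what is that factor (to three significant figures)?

stainless steel, n = 0.532

Per material, after unit conversion:
  borosilicate glass: E = 61.98, α = 3.26, σ_y = 40.30 → σ = 48.7 MPa, n = 0.828
  stainless steel: E = 196.0, α = 16.9, σ_y = 425.0 → σ = 798 MPa, n = 0.532
  alloy steel: E = 213.0, α = 13.0, σ_y = 765.3 → σ = 667 MPa, n = 1.15
  concrete: E = 30.66, α = 10.3, σ_y = 45.50 → σ = 75.9 MPa, n = 0.599
Stainless steel has the lowest safety factor, n = 0.532.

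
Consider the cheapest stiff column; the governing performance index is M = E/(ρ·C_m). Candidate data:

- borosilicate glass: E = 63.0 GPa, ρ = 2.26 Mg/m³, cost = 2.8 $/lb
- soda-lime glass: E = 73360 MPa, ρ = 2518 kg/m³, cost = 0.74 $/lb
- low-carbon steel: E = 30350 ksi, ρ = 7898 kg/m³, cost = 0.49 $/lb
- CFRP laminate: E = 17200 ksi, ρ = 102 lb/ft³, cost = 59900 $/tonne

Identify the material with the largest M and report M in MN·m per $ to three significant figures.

In SI units:
  borosilicate glass: E = 63.00 GPa, ρ = 2260 kg/m³, cost = 6.173 $/kg
  soda-lime glass: E = 73.36 GPa, ρ = 2518 kg/m³, cost = 1.631 $/kg
  low-carbon steel: E = 209.3 GPa, ρ = 7898 kg/m³, cost = 1.080 $/kg
  CFRP laminate: E = 118.6 GPa, ρ = 1634 kg/m³, cost = 59.90 $/kg
  low-carbon steel: M = 24.5 MN·m per $
  soda-lime glass: M = 17.9 MN·m per $
  borosilicate glass: M = 4.52 MN·m per $
  CFRP laminate: M = 1.21 MN·m per $
Low-carbon steel has the largest M.

low-carbon steel, M = 24.5 MN·m per $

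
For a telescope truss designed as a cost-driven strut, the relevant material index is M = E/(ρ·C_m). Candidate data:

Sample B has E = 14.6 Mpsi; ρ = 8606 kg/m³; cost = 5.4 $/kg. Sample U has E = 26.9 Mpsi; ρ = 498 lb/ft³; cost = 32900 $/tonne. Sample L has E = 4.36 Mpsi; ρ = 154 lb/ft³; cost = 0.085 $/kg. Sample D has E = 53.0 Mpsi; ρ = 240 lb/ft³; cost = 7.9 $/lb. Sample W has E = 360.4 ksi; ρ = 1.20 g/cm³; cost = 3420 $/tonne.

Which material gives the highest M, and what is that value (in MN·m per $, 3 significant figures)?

In SI units:
  sample B: E = 100.7 GPa, ρ = 8606 kg/m³, cost = 5.400 $/kg
  sample U: E = 185.5 GPa, ρ = 7977 kg/m³, cost = 32.90 $/kg
  sample L: E = 30.06 GPa, ρ = 2467 kg/m³, cost = 0.08500 $/kg
  sample D: E = 365.4 GPa, ρ = 3844 kg/m³, cost = 17.42 $/kg
  sample W: E = 2.485 GPa, ρ = 1200 kg/m³, cost = 3.420 $/kg
  sample L: M = 143 MN·m per $
  sample D: M = 5.46 MN·m per $
  sample B: M = 2.17 MN·m per $
  sample U: M = 0.707 MN·m per $
  sample W: M = 0.605 MN·m per $
The maximum is for sample L.

sample L, M = 143 MN·m per $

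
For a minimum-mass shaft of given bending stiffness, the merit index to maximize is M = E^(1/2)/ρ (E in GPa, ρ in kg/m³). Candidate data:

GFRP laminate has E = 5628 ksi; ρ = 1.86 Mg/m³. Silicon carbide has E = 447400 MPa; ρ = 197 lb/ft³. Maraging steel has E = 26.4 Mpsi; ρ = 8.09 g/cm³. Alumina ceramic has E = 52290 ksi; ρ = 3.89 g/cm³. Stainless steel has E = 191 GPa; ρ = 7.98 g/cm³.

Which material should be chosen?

Normalizing units and computing the index:
  GFRP laminate: E = 38.80 GPa, ρ = 1860 kg/m³
  silicon carbide: E = 447.4 GPa, ρ = 3156 kg/m³
  maraging steel: E = 182.0 GPa, ρ = 8090 kg/m³
  alumina ceramic: E = 360.5 GPa, ρ = 3890 kg/m³
  stainless steel: E = 191.0 GPa, ρ = 7980 kg/m³
  silicon carbide: M = 6.70×10⁻³
  alumina ceramic: M = 4.88×10⁻³
  GFRP laminate: M = 3.35×10⁻³
  stainless steel: M = 1.73×10⁻³
  maraging steel: M = 1.67×10⁻³
Silicon carbide ranks first.

silicon carbide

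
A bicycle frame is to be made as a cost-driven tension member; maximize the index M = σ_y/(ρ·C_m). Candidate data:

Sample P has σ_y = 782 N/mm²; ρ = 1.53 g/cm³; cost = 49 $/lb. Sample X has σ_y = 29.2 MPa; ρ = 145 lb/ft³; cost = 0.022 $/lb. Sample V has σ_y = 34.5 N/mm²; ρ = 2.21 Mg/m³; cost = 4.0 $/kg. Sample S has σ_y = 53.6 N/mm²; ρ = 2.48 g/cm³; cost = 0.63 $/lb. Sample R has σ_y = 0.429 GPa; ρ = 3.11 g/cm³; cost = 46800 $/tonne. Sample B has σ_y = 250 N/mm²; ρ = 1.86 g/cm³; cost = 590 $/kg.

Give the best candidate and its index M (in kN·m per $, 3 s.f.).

sample X, M = 259 kN·m per $

Convert each candidate to consistent units, then evaluate M:
  sample P: σ_y = 782.0 MPa, ρ = 1530 kg/m³, cost = 108.0 $/kg
  sample X: σ_y = 29.20 MPa, ρ = 2323 kg/m³, cost = 0.04850 $/kg
  sample V: σ_y = 34.50 MPa, ρ = 2210 kg/m³, cost = 4.000 $/kg
  sample S: σ_y = 53.60 MPa, ρ = 2480 kg/m³, cost = 1.389 $/kg
  sample R: σ_y = 429.0 MPa, ρ = 3110 kg/m³, cost = 46.80 $/kg
  sample B: σ_y = 250.0 MPa, ρ = 1860 kg/m³, cost = 590.0 $/kg
  sample X: M = 259 kN·m per $
  sample S: M = 15.6 kN·m per $
  sample P: M = 4.73 kN·m per $
  sample V: M = 3.90 kN·m per $
  sample R: M = 2.95 kN·m per $
  sample B: M = 0.228 kN·m per $
Highest index: sample X.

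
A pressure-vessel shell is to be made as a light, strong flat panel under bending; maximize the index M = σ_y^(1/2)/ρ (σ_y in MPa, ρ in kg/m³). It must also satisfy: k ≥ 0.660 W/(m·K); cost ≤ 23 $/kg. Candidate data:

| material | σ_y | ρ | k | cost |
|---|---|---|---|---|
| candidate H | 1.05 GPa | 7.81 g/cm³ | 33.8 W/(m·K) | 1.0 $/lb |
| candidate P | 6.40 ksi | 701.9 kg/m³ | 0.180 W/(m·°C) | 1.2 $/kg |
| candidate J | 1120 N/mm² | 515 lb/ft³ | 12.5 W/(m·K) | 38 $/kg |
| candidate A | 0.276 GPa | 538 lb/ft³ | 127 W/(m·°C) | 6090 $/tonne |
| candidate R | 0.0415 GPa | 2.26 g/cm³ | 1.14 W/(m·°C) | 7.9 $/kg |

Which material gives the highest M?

candidate H

Screen on constraints: k ≥ 0.660 W/(m·K); cost ≤ 23 $/kg. Survivors: candidate H, candidate A, candidate R.
Convert each candidate to consistent units, then evaluate M:
  candidate H: σ_y = 1050 MPa, ρ = 7810 kg/m³
  candidate A: σ_y = 276.0 MPa, ρ = 8618 kg/m³
  candidate R: σ_y = 41.50 MPa, ρ = 2260 kg/m³
  candidate H: M = 4.15×10⁻³
  candidate R: M = 2.85×10⁻³
  candidate A: M = 1.93×10⁻³
Candidate H has the largest M.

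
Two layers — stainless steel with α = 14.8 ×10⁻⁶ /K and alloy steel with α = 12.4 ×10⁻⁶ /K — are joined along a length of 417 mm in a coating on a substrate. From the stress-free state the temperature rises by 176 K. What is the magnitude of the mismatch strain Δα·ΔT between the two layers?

Δα = |14.8 − 12.4|×10⁻⁶/K = 2.40×10⁻⁶/K.
Mismatch strain = Δα·ΔT = 2.40×10⁻⁶ × 176.0 = 4.22×10⁻⁴.

4.22×10⁻⁴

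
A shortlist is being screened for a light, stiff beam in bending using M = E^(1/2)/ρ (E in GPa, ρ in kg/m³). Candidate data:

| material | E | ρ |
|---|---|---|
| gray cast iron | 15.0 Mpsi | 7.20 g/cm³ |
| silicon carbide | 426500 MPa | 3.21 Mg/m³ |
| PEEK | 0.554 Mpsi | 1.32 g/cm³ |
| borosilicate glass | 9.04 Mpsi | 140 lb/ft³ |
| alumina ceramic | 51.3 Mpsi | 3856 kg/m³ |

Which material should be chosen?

silicon carbide

After converting to SI:
  gray cast iron: E = 103.4 GPa, ρ = 7200 kg/m³
  silicon carbide: E = 426.5 GPa, ρ = 3210 kg/m³
  PEEK: E = 3.820 GPa, ρ = 1320 kg/m³
  borosilicate glass: E = 62.33 GPa, ρ = 2243 kg/m³
  alumina ceramic: E = 353.7 GPa, ρ = 3856 kg/m³
  silicon carbide: M = 6.43×10⁻³
  alumina ceramic: M = 4.88×10⁻³
  borosilicate glass: M = 3.52×10⁻³
  PEEK: M = 1.48×10⁻³
  gray cast iron: M = 1.41×10⁻³
Highest index: silicon carbide.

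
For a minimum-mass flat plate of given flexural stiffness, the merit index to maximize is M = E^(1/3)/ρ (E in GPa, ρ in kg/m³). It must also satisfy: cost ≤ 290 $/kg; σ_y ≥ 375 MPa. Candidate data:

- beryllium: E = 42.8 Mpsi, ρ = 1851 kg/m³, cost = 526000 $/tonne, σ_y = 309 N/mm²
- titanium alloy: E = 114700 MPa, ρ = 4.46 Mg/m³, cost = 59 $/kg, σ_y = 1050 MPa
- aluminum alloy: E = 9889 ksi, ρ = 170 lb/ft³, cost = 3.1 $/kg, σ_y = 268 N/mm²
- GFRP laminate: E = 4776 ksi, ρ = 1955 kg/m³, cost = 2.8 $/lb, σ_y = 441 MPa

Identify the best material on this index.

GFRP laminate

Screen on constraints: cost ≤ 290 $/kg; σ_y ≥ 375 MPa. Survivors: titanium alloy, GFRP laminate.
Putting every candidate on a common basis:
  titanium alloy: E = 114.7 GPa, ρ = 4460 kg/m³
  GFRP laminate: E = 32.93 GPa, ρ = 1955 kg/m³
  GFRP laminate: M = 1.64×10⁻³
  titanium alloy: M = 1.09×10⁻³
Highest index: GFRP laminate.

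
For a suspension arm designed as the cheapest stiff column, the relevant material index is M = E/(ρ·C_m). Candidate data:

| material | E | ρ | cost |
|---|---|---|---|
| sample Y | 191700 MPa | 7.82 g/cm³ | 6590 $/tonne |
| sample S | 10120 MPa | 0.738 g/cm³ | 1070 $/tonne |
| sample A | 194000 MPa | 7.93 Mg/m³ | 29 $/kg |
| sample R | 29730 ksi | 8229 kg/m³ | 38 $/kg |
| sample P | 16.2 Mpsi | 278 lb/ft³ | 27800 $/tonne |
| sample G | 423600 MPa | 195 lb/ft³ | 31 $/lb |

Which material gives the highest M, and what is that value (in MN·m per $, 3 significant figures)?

Convert each candidate to consistent units, then evaluate M:
  sample Y: E = 191.7 GPa, ρ = 7820 kg/m³, cost = 6.590 $/kg
  sample S: E = 10.12 GPa, ρ = 738.0 kg/m³, cost = 1.070 $/kg
  sample A: E = 194.0 GPa, ρ = 7930 kg/m³, cost = 29.00 $/kg
  sample R: E = 205.0 GPa, ρ = 8229 kg/m³, cost = 38.00 $/kg
  sample P: E = 111.7 GPa, ρ = 4453 kg/m³, cost = 27.80 $/kg
  sample G: E = 423.6 GPa, ρ = 3124 kg/m³, cost = 68.34 $/kg
  sample S: M = 12.8 MN·m per $
  sample Y: M = 3.72 MN·m per $
  sample G: M = 1.98 MN·m per $
  sample P: M = 0.902 MN·m per $
  sample A: M = 0.844 MN·m per $
  sample R: M = 0.656 MN·m per $
Sample S has the largest M.

sample S, M = 12.8 MN·m per $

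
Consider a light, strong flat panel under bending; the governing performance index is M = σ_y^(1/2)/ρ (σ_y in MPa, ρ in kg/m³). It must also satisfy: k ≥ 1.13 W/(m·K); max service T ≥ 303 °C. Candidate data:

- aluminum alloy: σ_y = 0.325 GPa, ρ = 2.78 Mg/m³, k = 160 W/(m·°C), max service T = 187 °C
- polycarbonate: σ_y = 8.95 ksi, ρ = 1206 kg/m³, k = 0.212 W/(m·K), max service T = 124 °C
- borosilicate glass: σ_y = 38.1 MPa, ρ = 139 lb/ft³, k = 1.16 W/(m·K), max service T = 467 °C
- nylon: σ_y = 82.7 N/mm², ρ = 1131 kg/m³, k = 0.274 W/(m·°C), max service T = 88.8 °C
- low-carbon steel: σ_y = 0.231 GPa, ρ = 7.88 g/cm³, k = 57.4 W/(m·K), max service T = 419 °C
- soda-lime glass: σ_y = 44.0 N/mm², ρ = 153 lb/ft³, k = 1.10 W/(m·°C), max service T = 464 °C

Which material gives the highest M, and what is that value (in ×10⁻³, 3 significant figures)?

Screen on constraints: k ≥ 1.13 W/(m·K); max service T ≥ 303 °C. Survivors: borosilicate glass, low-carbon steel.
Convert each candidate to consistent units, then evaluate M:
  borosilicate glass: σ_y = 38.10 MPa, ρ = 2227 kg/m³
  low-carbon steel: σ_y = 231.0 MPa, ρ = 7880 kg/m³
  borosilicate glass: M = 2.77×10⁻³
  low-carbon steel: M = 1.93×10⁻³
Borosilicate glass ranks first.

borosilicate glass, M = 2.77×10⁻³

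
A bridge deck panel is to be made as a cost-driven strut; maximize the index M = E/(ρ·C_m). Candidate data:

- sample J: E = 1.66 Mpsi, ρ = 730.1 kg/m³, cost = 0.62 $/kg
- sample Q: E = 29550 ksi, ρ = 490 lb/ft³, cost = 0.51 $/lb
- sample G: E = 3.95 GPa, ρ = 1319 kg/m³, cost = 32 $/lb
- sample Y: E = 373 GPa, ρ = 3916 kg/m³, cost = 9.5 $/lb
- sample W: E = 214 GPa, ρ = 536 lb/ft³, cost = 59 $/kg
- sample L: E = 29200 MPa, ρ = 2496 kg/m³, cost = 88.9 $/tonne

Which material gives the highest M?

sample L

After converting to SI:
  sample J: E = 11.45 GPa, ρ = 730.1 kg/m³, cost = 0.6200 $/kg
  sample Q: E = 203.7 GPa, ρ = 7849 kg/m³, cost = 1.124 $/kg
  sample G: E = 3.950 GPa, ρ = 1319 kg/m³, cost = 70.55 $/kg
  sample Y: E = 373.0 GPa, ρ = 3916 kg/m³, cost = 20.94 $/kg
  sample W: E = 214.0 GPa, ρ = 8586 kg/m³, cost = 59.00 $/kg
  sample L: E = 29.20 GPa, ρ = 2496 kg/m³, cost = 0.08890 $/kg
  sample L: M = 132 MN·m per $
  sample J: M = 25.3 MN·m per $
  sample Q: M = 23.1 MN·m per $
  sample Y: M = 4.55 MN·m per $
  sample W: M = 0.422 MN·m per $
  sample G: M = 0.0424 MN·m per $
Highest index: sample L.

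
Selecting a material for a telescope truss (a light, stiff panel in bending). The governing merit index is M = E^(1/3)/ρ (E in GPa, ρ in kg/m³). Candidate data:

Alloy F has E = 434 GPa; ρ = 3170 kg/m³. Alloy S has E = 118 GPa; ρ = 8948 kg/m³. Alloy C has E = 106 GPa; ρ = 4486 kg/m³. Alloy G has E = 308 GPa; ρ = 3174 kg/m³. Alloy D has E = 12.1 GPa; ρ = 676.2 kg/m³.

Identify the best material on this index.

alloy D

Per-candidate index values:
  alloy D: M = 3.40×10⁻³
  alloy F: M = 2.39×10⁻³
  alloy G: M = 2.13×10⁻³
  alloy C: M = 1.05×10⁻³
  alloy S: M = 0.548×10⁻³
The maximum is for alloy D.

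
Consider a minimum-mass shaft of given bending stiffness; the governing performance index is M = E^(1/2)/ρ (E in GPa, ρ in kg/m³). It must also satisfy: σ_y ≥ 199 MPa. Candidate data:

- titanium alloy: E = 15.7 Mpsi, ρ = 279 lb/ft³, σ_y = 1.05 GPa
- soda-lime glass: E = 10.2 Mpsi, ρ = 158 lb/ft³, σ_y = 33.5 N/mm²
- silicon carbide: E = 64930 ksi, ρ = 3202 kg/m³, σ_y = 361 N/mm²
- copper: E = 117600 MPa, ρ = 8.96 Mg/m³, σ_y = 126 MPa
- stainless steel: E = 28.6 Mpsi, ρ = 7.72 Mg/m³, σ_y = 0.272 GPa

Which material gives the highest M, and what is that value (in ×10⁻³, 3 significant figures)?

Screen on constraints: σ_y ≥ 199 MPa. Survivors: titanium alloy, silicon carbide, stainless steel.
After converting to SI:
  titanium alloy: E = 108.2 GPa, ρ = 4469 kg/m³
  silicon carbide: E = 447.7 GPa, ρ = 3202 kg/m³
  stainless steel: E = 197.2 GPa, ρ = 7720 kg/m³
  silicon carbide: M = 6.61×10⁻³
  titanium alloy: M = 2.33×10⁻³
  stainless steel: M = 1.82×10⁻³
Silicon carbide has the largest M.

silicon carbide, M = 6.61×10⁻³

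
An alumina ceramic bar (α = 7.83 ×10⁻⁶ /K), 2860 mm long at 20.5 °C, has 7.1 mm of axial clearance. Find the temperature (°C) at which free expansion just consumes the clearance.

338 °C

α·L₀·ΔT = 7.1 mm ⇒ ΔT = 7.1 / (7.83×10⁻⁶ × 2860.0) = 317.1 K.
T = 20.5 + 317.1 = 337.6 °C.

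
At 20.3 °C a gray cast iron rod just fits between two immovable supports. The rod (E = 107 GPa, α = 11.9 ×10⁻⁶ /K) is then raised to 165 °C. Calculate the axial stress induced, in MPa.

184 MPa

ΔT = 144.7 K. Constrained thermal stress σ = E·α·ΔT = 107.0×10³ MPa × 11.9×10⁻⁶ × 144.7 = 184 MPa (compressive).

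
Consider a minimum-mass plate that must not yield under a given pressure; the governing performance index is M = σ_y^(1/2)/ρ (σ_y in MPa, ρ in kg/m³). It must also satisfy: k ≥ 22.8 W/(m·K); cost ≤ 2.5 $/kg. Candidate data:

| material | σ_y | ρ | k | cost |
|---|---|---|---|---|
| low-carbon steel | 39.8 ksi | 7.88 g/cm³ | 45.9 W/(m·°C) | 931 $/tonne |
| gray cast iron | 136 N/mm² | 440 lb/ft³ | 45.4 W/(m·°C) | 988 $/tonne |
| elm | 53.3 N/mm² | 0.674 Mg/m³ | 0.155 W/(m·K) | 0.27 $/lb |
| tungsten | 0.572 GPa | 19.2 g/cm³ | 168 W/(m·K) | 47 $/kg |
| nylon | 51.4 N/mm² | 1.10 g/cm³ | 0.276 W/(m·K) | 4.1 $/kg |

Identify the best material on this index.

Screen on constraints: k ≥ 22.8 W/(m·K); cost ≤ 2.5 $/kg. Survivors: low-carbon steel, gray cast iron.
Convert each candidate to consistent units, then evaluate M:
  low-carbon steel: σ_y = 274.4 MPa, ρ = 7880 kg/m³
  gray cast iron: σ_y = 136.0 MPa, ρ = 7048 kg/m³
  low-carbon steel: M = 2.10×10⁻³
  gray cast iron: M = 1.65×10⁻³
Low-carbon steel ranks first.

low-carbon steel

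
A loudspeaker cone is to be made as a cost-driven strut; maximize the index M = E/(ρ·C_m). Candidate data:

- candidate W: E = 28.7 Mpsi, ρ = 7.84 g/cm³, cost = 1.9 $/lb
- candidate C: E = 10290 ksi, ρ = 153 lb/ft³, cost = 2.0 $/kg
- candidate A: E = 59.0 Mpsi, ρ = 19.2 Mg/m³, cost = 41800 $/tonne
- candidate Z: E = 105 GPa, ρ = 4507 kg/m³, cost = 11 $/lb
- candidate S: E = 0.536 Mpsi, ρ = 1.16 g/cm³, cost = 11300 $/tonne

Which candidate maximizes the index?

In SI units:
  candidate W: E = 197.9 GPa, ρ = 7840 kg/m³, cost = 4.189 $/kg
  candidate C: E = 70.95 GPa, ρ = 2451 kg/m³, cost = 2.000 $/kg
  candidate A: E = 406.8 GPa, ρ = 19200 kg/m³, cost = 41.80 $/kg
  candidate Z: E = 105.0 GPa, ρ = 4507 kg/m³, cost = 24.25 $/kg
  candidate S: E = 3.696 GPa, ρ = 1160 kg/m³, cost = 11.30 $/kg
  candidate C: M = 14.5 MN·m per $
  candidate W: M = 6.03 MN·m per $
  candidate Z: M = 0.961 MN·m per $
  candidate A: M = 0.507 MN·m per $
  candidate S: M = 0.282 MN·m per $
Highest index: candidate C.

candidate C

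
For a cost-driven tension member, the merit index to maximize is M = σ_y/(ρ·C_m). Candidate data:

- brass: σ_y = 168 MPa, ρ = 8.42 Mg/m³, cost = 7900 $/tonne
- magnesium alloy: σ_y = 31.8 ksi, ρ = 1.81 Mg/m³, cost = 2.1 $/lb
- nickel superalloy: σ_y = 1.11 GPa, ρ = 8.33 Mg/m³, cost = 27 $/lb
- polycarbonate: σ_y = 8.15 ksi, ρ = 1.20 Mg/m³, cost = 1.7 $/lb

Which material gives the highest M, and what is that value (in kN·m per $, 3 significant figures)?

After converting to SI:
  brass: σ_y = 168.0 MPa, ρ = 8420 kg/m³, cost = 7.900 $/kg
  magnesium alloy: σ_y = 219.3 MPa, ρ = 1810 kg/m³, cost = 4.630 $/kg
  nickel superalloy: σ_y = 1110 MPa, ρ = 8330 kg/m³, cost = 59.52 $/kg
  polycarbonate: σ_y = 56.19 MPa, ρ = 1200 kg/m³, cost = 3.748 $/kg
  magnesium alloy: M = 26.2 kN·m per $
  polycarbonate: M = 12.5 kN·m per $
  brass: M = 2.53 kN·m per $
  nickel superalloy: M = 2.24 kN·m per $
Magnesium alloy has the largest M.

magnesium alloy, M = 26.2 kN·m per $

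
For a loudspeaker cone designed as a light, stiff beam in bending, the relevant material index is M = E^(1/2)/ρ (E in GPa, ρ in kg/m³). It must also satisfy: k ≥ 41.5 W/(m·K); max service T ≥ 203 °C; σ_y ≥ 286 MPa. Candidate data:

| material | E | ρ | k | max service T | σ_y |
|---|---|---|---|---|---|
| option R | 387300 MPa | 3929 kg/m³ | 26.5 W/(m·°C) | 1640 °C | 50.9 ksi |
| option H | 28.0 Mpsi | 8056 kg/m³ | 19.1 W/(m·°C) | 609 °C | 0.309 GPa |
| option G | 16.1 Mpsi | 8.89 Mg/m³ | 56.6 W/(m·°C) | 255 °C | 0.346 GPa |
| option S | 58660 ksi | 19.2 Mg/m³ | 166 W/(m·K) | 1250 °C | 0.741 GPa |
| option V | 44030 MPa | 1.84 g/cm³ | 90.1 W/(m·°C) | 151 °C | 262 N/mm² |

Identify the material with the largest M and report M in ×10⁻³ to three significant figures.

Screen on constraints: k ≥ 41.5 W/(m·K); max service T ≥ 203 °C; σ_y ≥ 286 MPa. Survivors: option G, option S.
Convert each candidate to consistent units, then evaluate M:
  option G: E = 111.0 GPa, ρ = 8890 kg/m³
  option S: E = 404.4 GPa, ρ = 19200 kg/m³
  option G: M = 1.19×10⁻³
  option S: M = 1.05×10⁻³
Option G ranks first.

option G, M = 1.19×10⁻³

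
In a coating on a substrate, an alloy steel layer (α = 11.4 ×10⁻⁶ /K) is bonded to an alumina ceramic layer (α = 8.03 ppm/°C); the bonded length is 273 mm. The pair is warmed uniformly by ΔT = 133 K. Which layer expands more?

α(alloy steel) = 11.4×10⁻⁶/K vs α(alumina ceramic) = 8.03×10⁻⁶/K.
Higher α expands more for the same ΔT: alloy steel.

alloy steel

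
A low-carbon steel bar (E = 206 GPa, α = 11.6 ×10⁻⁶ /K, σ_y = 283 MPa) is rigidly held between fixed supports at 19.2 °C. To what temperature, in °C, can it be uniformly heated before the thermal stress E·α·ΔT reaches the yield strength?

138 °C

E·α·ΔT = 283.0 MPa ⇒ ΔT = 283.0 / (206.0×10³ × 11.6×10⁻⁶) = 118.4 K.
T = 19.2 + 118.4 = 137.6 °C.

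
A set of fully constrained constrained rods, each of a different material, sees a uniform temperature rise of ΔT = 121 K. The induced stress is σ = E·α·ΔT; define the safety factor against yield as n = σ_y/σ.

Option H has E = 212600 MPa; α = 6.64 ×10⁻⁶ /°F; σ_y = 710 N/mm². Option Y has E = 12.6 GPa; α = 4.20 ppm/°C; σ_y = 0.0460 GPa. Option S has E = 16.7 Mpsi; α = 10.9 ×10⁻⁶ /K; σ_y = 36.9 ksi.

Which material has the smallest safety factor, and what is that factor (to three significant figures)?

Per material, after unit conversion:
  option H: E = 212.6, α = 12.0, σ_y = 710.0 → σ = 307 MPa, n = 2.31
  option Y: E = 12.60, α = 4.20, σ_y = 46.00 → σ = 6.40 MPa, n = 7.18
  option S: E = 115.1, α = 10.9, σ_y = 254.4 → σ = 152 MPa, n = 1.68
Option S has the lowest safety factor, n = 1.68.

option S, n = 1.68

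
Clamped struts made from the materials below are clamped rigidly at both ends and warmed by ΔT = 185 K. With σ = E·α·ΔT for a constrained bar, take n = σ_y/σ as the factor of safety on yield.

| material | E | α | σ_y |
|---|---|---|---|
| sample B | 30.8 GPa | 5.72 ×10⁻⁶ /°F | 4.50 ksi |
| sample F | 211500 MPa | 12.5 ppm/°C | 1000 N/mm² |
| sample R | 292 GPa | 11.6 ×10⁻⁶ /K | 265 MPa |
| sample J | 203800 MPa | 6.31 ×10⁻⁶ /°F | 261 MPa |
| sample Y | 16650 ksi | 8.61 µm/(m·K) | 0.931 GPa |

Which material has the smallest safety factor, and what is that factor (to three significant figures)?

sample R, n = 0.423

Converting E to GPa, α to ×10⁻⁶/K, σ_y to MPa, then σ and n for each:
  sample B: E = 30.80, α = 10.3, σ_y = 31.03 → σ = 58.7 MPa, n = 0.529
  sample F: E = 211.5, α = 12.5, σ_y = 1000 → σ = 489 MPa, n = 2.04
  sample R: E = 292.0, α = 11.6, σ_y = 265.0 → σ = 627 MPa, n = 0.423
  sample J: E = 203.8, α = 11.4, σ_y = 261.0 → σ = 428 MPa, n = 0.609
  sample Y: E = 114.8, α = 8.61, σ_y = 931.0 → σ = 183 MPa, n = 5.09
Sample R has the lowest safety factor, n = 0.423.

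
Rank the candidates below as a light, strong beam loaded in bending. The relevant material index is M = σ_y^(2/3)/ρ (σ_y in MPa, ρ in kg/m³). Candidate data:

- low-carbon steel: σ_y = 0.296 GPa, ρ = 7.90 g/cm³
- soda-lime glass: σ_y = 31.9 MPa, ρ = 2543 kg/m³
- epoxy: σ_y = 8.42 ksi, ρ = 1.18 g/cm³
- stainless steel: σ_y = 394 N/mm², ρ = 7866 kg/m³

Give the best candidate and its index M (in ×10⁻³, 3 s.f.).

epoxy, M = 12.7×10⁻³

Putting every candidate on a common basis:
  low-carbon steel: σ_y = 296.0 MPa, ρ = 7900 kg/m³
  soda-lime glass: σ_y = 31.90 MPa, ρ = 2543 kg/m³
  epoxy: σ_y = 58.05 MPa, ρ = 1180 kg/m³
  stainless steel: σ_y = 394.0 MPa, ρ = 7866 kg/m³
  epoxy: M = 12.7×10⁻³
  stainless steel: M = 6.83×10⁻³
  low-carbon steel: M = 5.62×10⁻³
  soda-lime glass: M = 3.96×10⁻³
Epoxy has the largest M.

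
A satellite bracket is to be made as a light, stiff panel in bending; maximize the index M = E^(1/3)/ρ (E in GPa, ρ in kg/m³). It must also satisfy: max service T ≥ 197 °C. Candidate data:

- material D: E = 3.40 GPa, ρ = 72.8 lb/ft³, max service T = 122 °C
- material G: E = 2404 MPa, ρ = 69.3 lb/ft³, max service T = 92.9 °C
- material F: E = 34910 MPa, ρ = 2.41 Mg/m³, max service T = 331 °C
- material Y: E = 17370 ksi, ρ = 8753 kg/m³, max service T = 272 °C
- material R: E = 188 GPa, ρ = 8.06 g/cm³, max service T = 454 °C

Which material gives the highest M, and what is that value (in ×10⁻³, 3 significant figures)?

material F, M = 1.36×10⁻³

Screen on constraints: max service T ≥ 197 °C. Survivors: material F, material Y, material R.
After converting to SI:
  material F: E = 34.91 GPa, ρ = 2410 kg/m³
  material Y: E = 119.8 GPa, ρ = 8753 kg/m³
  material R: E = 188.0 GPa, ρ = 8060 kg/m³
  material F: M = 1.36×10⁻³
  material R: M = 0.711×10⁻³
  material Y: M = 0.563×10⁻³
Material F ranks first.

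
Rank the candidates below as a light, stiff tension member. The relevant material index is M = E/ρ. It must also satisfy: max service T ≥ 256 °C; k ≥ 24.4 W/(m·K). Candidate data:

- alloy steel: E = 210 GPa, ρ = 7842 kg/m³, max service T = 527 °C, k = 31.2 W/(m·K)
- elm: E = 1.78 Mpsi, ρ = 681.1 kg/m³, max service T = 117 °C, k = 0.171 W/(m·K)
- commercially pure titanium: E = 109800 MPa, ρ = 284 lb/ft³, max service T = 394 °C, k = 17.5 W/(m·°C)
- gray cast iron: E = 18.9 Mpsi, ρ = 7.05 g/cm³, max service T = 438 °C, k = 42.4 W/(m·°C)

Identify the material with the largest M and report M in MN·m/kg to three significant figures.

alloy steel, M = 26.8 MN·m/kg

Screen on constraints: max service T ≥ 256 °C; k ≥ 24.4 W/(m·K). Survivors: alloy steel, gray cast iron.
Convert each candidate to consistent units, then evaluate M:
  alloy steel: E = 210.0 GPa, ρ = 7842 kg/m³
  gray cast iron: E = 130.3 GPa, ρ = 7050 kg/m³
  alloy steel: M = 26.8 MN·m/kg
  gray cast iron: M = 18.5 MN·m/kg
Highest index: alloy steel.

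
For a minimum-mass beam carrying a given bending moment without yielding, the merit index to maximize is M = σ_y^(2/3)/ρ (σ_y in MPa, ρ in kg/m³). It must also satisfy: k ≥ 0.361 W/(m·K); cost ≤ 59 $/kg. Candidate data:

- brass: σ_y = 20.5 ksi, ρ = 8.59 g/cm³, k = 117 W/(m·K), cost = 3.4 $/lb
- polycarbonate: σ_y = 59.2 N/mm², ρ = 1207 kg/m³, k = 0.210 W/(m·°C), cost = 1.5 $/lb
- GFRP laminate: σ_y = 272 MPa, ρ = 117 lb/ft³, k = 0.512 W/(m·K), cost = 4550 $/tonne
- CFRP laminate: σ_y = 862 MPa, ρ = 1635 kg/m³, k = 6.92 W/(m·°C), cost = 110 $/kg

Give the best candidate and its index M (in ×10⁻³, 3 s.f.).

Screen on constraints: k ≥ 0.361 W/(m·K); cost ≤ 59 $/kg. Survivors: brass, GFRP laminate.
After converting to SI:
  brass: σ_y = 141.3 MPa, ρ = 8590 kg/m³
  GFRP laminate: σ_y = 272.0 MPa, ρ = 1874 kg/m³
  GFRP laminate: M = 22.4×10⁻³
  brass: M = 3.16×10⁻³
Highest index: GFRP laminate.

GFRP laminate, M = 22.4×10⁻³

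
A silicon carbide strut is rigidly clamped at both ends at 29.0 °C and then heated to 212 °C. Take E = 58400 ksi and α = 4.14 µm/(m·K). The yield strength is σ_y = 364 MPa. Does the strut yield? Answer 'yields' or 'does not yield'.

does not yield

E = 58400 ksi = 402.7 GPa.
ΔT = 183.0 K. Constrained thermal stress σ = E·α·ΔT = 402.7×10³ MPa × 4.14×10⁻⁶ × 183.0 = 305 MPa (compressive).
Compare to σ_y = 364 MPa: σ < σ_y, so it does not yield.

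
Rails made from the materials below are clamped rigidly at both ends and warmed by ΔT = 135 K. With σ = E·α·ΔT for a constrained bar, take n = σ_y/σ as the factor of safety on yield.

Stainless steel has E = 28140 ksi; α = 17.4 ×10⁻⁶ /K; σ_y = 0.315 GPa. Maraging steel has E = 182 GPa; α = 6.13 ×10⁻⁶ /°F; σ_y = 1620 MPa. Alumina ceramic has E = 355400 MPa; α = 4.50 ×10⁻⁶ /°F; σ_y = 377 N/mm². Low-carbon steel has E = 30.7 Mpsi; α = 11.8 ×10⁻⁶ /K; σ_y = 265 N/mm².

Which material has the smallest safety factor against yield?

stainless steel

Converting E to GPa, α to ×10⁻⁶/K, σ_y to MPa, then σ and n for each:
  stainless steel: E = 194.0, α = 17.4, σ_y = 315.0 → σ = 456 MPa, n = 0.691
  maraging steel: E = 182.0, α = 11.0, σ_y = 1620 → σ = 271 MPa, n = 5.98
  alumina ceramic: E = 355.4, α = 8.10, σ_y = 377.0 → σ = 389 MPa, n = 0.970
  low-carbon steel: E = 211.7, α = 11.8, σ_y = 265.0 → σ = 337 MPa, n = 0.786
The minimum is stainless steel at n = 0.691.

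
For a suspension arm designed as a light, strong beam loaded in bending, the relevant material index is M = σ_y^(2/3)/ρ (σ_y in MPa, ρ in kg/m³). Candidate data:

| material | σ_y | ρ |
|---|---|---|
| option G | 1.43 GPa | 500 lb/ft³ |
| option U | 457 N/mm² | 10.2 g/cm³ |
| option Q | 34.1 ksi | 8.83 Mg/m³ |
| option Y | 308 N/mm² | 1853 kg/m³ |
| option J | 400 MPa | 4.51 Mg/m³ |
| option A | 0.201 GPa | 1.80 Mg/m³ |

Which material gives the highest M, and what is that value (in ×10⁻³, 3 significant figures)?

Putting every candidate on a common basis:
  option G: σ_y = 1430 MPa, ρ = 8009 kg/m³
  option U: σ_y = 457.0 MPa, ρ = 10200 kg/m³
  option Q: σ_y = 235.1 MPa, ρ = 8830 kg/m³
  option Y: σ_y = 308.0 MPa, ρ = 1853 kg/m³
  option J: σ_y = 400.0 MPa, ρ = 4510 kg/m³
  option A: σ_y = 201.0 MPa, ρ = 1800 kg/m³
  option Y: M = 24.6×10⁻³
  option A: M = 19.1×10⁻³
  option G: M = 15.8×10⁻³
  option J: M = 12.0×10⁻³
  option U: M = 5.82×10⁻³
  option Q: M = 4.31×10⁻³
Option Y has the largest M.

option Y, M = 24.6×10⁻³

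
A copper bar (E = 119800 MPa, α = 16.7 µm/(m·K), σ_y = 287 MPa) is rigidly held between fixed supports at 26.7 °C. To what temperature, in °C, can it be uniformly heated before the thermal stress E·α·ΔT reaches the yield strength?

170 °C

E = 119800 MPa = 119.8 GPa.
E·α·ΔT = 287.0 MPa ⇒ ΔT = 287.0 / (119.8×10³ × 16.7×10⁻⁶) = 143.5 K.
T = 26.7 + 143.5 = 170.2 °C.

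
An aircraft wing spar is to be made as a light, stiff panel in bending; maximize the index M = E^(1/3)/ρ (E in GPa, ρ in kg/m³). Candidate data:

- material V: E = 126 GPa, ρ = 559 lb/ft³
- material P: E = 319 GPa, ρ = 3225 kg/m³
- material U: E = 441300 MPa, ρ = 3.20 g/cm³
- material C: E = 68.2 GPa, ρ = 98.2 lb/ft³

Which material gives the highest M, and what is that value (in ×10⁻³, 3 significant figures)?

Normalizing units and computing the index:
  material V: E = 126.0 GPa, ρ = 8954 kg/m³
  material P: E = 319.0 GPa, ρ = 3225 kg/m³
  material U: E = 441.3 GPa, ρ = 3200 kg/m³
  material C: E = 68.20 GPa, ρ = 1573 kg/m³
  material C: M = 2.60×10⁻³
  material U: M = 2.38×10⁻³
  material P: M = 2.12×10⁻³
  material V: M = 0.560×10⁻³
The maximum is for material C.

material C, M = 2.60×10⁻³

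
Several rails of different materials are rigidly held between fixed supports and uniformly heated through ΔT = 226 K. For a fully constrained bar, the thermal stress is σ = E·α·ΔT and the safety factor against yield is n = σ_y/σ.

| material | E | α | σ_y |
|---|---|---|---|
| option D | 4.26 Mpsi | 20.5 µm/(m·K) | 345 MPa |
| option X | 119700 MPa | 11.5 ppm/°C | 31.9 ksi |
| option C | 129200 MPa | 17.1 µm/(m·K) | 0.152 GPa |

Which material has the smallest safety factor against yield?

In consistent units (E in GPa, α in ×10⁻⁶/K, σ_y in MPa):
  option D: E = 29.37, α = 20.5, σ_y = 345.0 → σ = 136 MPa, n = 2.54
  option X: E = 119.7, α = 11.5, σ_y = 219.9 → σ = 311 MPa, n = 0.707
  option C: E = 129.2, α = 17.1, σ_y = 152.0 → σ = 499 MPa, n = 0.304
Option C has the lowest safety factor, n = 0.304.

option C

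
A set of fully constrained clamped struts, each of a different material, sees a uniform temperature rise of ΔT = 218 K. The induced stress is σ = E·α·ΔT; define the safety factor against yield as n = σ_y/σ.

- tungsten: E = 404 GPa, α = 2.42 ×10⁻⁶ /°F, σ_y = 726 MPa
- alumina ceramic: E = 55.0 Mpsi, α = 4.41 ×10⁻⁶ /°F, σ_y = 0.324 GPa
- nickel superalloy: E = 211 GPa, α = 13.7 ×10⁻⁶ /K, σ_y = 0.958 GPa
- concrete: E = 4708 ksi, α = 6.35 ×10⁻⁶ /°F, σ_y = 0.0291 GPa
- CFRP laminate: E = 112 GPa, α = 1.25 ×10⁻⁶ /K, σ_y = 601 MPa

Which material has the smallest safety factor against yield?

Per material, after unit conversion:
  tungsten: E = 404.0, α = 4.36, σ_y = 726.0 → σ = 384 MPa, n = 1.89
  alumina ceramic: E = 379.2, α = 7.94, σ_y = 324.0 → σ = 656 MPa, n = 0.494
  nickel superalloy: E = 211.0, α = 13.7, σ_y = 958.0 → σ = 630 MPa, n = 1.52
  concrete: E = 32.46, α = 11.4, σ_y = 29.10 → σ = 80.9 MPa, n = 0.360
  CFRP laminate: E = 112.0, α = 1.25, σ_y = 601.0 → σ = 30.5 MPa, n = 19.7
Concrete has the lowest safety factor, n = 0.360.

concrete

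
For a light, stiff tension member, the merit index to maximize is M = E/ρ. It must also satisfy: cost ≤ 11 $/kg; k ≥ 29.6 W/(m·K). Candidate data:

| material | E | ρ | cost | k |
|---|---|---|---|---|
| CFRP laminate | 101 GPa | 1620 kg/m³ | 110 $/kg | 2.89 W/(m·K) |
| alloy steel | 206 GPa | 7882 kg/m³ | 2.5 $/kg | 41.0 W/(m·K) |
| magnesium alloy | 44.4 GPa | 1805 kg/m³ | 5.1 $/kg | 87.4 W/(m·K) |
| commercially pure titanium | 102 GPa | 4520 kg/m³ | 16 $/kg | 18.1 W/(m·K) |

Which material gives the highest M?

alloy steel

Screen on constraints: cost ≤ 11 $/kg; k ≥ 29.6 W/(m·K). Survivors: alloy steel, magnesium alloy.
Per-candidate index values:
  alloy steel: M = 26.1 MN·m/kg
  magnesium alloy: M = 24.6 MN·m/kg
The maximum is for alloy steel.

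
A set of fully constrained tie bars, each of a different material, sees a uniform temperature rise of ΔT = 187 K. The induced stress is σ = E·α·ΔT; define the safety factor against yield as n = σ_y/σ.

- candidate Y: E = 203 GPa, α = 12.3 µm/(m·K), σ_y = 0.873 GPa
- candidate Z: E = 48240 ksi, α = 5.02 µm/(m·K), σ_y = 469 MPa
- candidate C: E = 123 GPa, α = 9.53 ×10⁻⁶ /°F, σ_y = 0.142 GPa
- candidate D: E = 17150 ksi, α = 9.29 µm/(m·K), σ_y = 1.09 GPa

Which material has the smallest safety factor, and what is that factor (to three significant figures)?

Converting E to GPa, α to ×10⁻⁶/K, σ_y to MPa, then σ and n for each:
  candidate Y: E = 203.0, α = 12.3, σ_y = 873.0 → σ = 467 MPa, n = 1.87
  candidate Z: E = 332.6, α = 5.02, σ_y = 469.0 → σ = 312 MPa, n = 1.50
  candidate C: E = 123.0, α = 17.2, σ_y = 142.0 → σ = 395 MPa, n = 0.360
  candidate D: E = 118.2, α = 9.29, σ_y = 1090 → σ = 205 MPa, n = 5.31
Candidate C has the lowest safety factor, n = 0.360.

candidate C, n = 0.360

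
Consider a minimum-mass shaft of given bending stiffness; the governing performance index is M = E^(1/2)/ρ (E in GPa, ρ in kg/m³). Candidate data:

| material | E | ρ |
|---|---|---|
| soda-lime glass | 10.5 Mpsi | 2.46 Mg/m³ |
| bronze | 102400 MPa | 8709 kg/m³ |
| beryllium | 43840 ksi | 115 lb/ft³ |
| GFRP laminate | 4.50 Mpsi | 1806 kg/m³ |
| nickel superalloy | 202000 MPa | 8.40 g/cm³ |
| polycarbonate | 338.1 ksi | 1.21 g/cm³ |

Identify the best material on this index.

beryllium

Putting every candidate on a common basis:
  soda-lime glass: E = 72.39 GPa, ρ = 2460 kg/m³
  bronze: E = 102.4 GPa, ρ = 8709 kg/m³
  beryllium: E = 302.3 GPa, ρ = 1842 kg/m³
  GFRP laminate: E = 31.03 GPa, ρ = 1806 kg/m³
  nickel superalloy: E = 202.0 GPa, ρ = 8400 kg/m³
  polycarbonate: E = 2.331 GPa, ρ = 1210 kg/m³
  beryllium: M = 9.44×10⁻³
  soda-lime glass: M = 3.46×10⁻³
  GFRP laminate: M = 3.08×10⁻³
  nickel superalloy: M = 1.69×10⁻³
  polycarbonate: M = 1.26×10⁻³
  bronze: M = 1.16×10⁻³
Beryllium has the largest M.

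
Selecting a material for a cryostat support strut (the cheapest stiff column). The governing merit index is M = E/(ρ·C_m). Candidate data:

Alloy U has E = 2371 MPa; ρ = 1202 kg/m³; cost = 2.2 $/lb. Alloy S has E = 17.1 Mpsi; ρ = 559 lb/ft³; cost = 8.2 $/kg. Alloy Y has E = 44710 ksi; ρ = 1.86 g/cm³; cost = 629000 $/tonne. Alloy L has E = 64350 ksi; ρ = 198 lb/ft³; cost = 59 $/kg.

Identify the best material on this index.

alloy L

Convert each candidate to consistent units, then evaluate M:
  alloy U: E = 2.371 GPa, ρ = 1202 kg/m³, cost = 4.850 $/kg
  alloy S: E = 117.9 GPa, ρ = 8954 kg/m³, cost = 8.200 $/kg
  alloy Y: E = 308.3 GPa, ρ = 1860 kg/m³, cost = 629.0 $/kg
  alloy L: E = 443.7 GPa, ρ = 3172 kg/m³, cost = 59.00 $/kg
  alloy L: M = 2.37 MN·m per $
  alloy S: M = 1.61 MN·m per $
  alloy U: M = 0.407 MN·m per $
  alloy Y: M = 0.263 MN·m per $
Alloy L ranks first.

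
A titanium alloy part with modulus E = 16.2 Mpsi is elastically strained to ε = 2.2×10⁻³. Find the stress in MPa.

E = 16.2 Mpsi = 111.7 GPa.
σ = E·ε = 111700 MPa × 2.2×10⁻³ = 246 MPa.

246 MPa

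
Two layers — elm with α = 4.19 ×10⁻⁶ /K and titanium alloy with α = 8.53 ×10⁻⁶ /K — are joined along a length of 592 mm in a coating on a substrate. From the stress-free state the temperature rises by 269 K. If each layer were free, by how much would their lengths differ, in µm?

Δα = |4.19 − 8.53|×10⁻⁶/K = 4.34×10⁻⁶/K.
ΔL_mismatch = Δα·L·ΔT = 4.34×10⁻⁶ × 592.0 mm × 269.0 K = 691 µm.

691 µm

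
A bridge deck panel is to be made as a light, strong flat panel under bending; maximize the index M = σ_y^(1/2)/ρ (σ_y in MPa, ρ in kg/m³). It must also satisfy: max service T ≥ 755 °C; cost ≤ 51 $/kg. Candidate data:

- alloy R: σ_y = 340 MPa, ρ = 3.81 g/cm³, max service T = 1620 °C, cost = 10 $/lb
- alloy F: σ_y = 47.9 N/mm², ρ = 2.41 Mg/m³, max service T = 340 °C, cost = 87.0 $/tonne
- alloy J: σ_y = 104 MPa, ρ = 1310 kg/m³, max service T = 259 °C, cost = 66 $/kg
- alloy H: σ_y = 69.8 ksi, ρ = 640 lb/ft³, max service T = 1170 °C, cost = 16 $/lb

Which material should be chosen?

alloy R

Screen on constraints: max service T ≥ 755 °C; cost ≤ 51 $/kg. Survivors: alloy R, alloy H.
Putting every candidate on a common basis:
  alloy R: σ_y = 340.0 MPa, ρ = 3810 kg/m³
  alloy H: σ_y = 481.3 MPa, ρ = 10250 kg/m³
  alloy R: M = 4.84×10⁻³
  alloy H: M = 2.14×10⁻³
Highest index: alloy R.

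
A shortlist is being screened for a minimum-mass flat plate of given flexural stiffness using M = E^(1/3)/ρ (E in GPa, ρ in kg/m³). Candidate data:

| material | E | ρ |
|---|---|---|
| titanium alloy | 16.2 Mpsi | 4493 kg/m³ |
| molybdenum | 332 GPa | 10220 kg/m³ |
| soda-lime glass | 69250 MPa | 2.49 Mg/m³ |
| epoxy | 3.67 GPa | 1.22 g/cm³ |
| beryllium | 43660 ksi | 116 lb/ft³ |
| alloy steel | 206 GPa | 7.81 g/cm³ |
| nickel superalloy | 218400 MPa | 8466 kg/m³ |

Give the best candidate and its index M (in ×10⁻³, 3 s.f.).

Convert each candidate to consistent units, then evaluate M:
  titanium alloy: E = 111.7 GPa, ρ = 4493 kg/m³
  molybdenum: E = 332.0 GPa, ρ = 10220 kg/m³
  soda-lime glass: E = 69.25 GPa, ρ = 2490 kg/m³
  epoxy: E = 3.670 GPa, ρ = 1220 kg/m³
  beryllium: E = 301.0 GPa, ρ = 1858 kg/m³
  alloy steel: E = 206.0 GPa, ρ = 7810 kg/m³
  nickel superalloy: E = 218.4 GPa, ρ = 8466 kg/m³
  beryllium: M = 3.61×10⁻³
  soda-lime glass: M = 1.65×10⁻³
  epoxy: M = 1.26×10⁻³
  titanium alloy: M = 1.07×10⁻³
  alloy steel: M = 0.756×10⁻³
  nickel superalloy: M = 0.711×10⁻³
  molybdenum: M = 0.678×10⁻³
Beryllium has the largest M.

beryllium, M = 3.61×10⁻³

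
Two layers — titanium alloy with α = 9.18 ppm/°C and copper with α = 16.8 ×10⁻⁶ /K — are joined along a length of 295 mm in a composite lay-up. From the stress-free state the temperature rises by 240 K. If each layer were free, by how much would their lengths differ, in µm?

Δα = |9.18 − 16.8|×10⁻⁶/K = 7.62×10⁻⁶/K.
ΔL_mismatch = Δα·L·ΔT = 7.62×10⁻⁶ × 295.0 mm × 240.0 K = 539 µm.

539 µm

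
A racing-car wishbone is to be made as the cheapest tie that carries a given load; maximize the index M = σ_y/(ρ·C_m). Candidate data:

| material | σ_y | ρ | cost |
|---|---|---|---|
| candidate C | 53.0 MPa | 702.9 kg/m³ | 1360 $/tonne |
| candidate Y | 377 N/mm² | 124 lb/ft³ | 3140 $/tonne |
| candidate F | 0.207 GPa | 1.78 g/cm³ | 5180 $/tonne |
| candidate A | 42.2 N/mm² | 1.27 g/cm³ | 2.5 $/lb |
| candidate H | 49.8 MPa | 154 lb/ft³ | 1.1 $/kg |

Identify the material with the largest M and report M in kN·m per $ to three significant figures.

candidate Y, M = 60.4 kN·m per $

After converting to SI:
  candidate C: σ_y = 53.00 MPa, ρ = 702.9 kg/m³, cost = 1.360 $/kg
  candidate Y: σ_y = 377.0 MPa, ρ = 1986 kg/m³, cost = 3.140 $/kg
  candidate F: σ_y = 207.0 MPa, ρ = 1780 kg/m³, cost = 5.180 $/kg
  candidate A: σ_y = 42.20 MPa, ρ = 1270 kg/m³, cost = 5.511 $/kg
  candidate H: σ_y = 49.80 MPa, ρ = 2467 kg/m³, cost = 1.100 $/kg
  candidate Y: M = 60.4 kN·m per $
  candidate C: M = 55.4 kN·m per $
  candidate F: M = 22.5 kN·m per $
  candidate H: M = 18.4 kN·m per $
  candidate A: M = 6.03 kN·m per $
Highest index: candidate Y.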